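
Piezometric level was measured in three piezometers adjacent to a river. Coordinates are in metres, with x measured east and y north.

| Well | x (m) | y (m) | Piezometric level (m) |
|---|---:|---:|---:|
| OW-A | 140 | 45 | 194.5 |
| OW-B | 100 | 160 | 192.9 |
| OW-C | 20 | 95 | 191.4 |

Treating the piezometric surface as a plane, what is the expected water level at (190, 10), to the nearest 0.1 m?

195.9 m

Taking OW-A as reference: OW-B−OW-A = (-40, 115, -1.6); OW-C−OW-A = (-120, 50, -3.1).
Determinant of the coordinate differences = (-40)·50 − (-120)·115 = 11800.
∂h/∂x = [(-1.6)·50 − (-3.1)·115] / 11800 = +0.02343
∂h/∂y = [(-40)·(-3.1) − (-120)·(-1.6)] / 11800 = -0.005763
h(190, 10) = 194.5 + (+0.02343)·(50) + (-0.005763)·(-35) = 194.5 +1.172 +0.202 = 195.873 m.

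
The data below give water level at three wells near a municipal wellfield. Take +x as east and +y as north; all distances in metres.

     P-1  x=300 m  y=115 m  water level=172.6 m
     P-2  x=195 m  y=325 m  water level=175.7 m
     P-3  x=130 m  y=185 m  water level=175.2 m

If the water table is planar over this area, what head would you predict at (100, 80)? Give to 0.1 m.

Differences from P-1: to P-2 (Δx, Δy, Δh) = (-105, 210, +3.1); to P-3 = (-170, 70, +2.6).
Solve a·Δx + b·Δy = Δh: det = (-105)·70 − (-170)·210 = 28350.
∂h/∂x = [(+3.1)·70 − (+2.6)·210] / 28350 = -0.01160
∂h/∂y = [(-105)·(+2.6) − (-170)·(+3.1)] / 28350 = +0.008959
h(100, 80) = 172.6 + (-0.01160)·(-200) + (+0.008959)·(-35) = 172.6 +2.321 -0.314 = 174.607 m.

174.6 m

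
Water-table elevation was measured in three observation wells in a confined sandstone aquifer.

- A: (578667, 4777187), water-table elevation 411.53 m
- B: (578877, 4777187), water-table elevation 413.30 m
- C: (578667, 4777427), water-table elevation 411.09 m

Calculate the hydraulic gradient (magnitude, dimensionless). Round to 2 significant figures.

∂h/∂x = (413.30 − 411.53) / (578877 − 578667) = +0.008429
∂h/∂y = (411.09 − 411.53) / (4777427 − 4777187) = -0.001833
|∇h| = √(0.008429² + -0.001833²) = 0.008626

0.0086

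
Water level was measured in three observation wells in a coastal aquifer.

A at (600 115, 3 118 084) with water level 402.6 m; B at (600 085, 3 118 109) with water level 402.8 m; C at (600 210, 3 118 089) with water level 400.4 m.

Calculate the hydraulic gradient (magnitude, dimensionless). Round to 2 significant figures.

0.029

Differences from A: to B (Δx, Δy, Δh) = (-30, 25, +0.2); to C = (95, 5, -2.2).
Determinant of the coordinate differences = (-30)·5 − 95·25 = -2525.
∂h/∂x = [(+0.2)·5 − (-2.2)·25] / -2525 = -0.02218
∂h/∂y = [(-30)·(-2.2) − 95·(+0.2)] / -2525 = -0.01861
|∇h| = √(-0.02218² + -0.01861²) = 0.02895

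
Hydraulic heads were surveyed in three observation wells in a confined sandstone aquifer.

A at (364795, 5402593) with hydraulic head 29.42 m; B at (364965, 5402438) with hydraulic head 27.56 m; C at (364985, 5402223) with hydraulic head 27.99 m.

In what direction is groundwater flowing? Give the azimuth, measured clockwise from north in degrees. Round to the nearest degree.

077°

Three-point gradient (reference A): Δ to B = (170, -155, -1.86), Δ to C = (190, -370, -1.43).
∂h/∂x = -0.01395, ∂h/∂y = -0.003297 (det = -33450).
Flow direction (−∇h) has components (+0.01395 E, +0.003297 N).
Azimuth = atan2(E, N) = atan2(+0.01395, +0.003297) = 76.7° ≈ 077°.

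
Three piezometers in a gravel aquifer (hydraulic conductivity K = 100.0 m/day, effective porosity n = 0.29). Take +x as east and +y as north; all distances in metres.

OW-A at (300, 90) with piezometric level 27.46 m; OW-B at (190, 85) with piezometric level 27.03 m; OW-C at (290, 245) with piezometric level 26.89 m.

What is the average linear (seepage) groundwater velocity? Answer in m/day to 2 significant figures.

1.8 m/day

With h = a·x + b·y + c and OW-A as origin, the differences give:
  (-110)·a + (-5)·b = -0.43
  (-10)·a + 155·b = -0.57
Eliminate b (×155 and ×(-5), subtract): -17100·a = -69.500 → a = ∂h/∂x = +0.004064
Back-substitute: b = ∂h/∂y = -0.003415.
|∇h| = √(0.004064² + -0.003415²) = 0.005308
Seepage velocity v = K·i/n = 100.0 × 0.005308 / 0.29 = 1.83 m/day.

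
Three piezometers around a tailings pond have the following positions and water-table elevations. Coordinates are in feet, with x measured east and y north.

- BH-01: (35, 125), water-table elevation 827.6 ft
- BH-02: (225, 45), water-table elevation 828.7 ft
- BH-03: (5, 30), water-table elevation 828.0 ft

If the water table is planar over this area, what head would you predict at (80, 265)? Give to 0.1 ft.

827.0 ft

With h = a·x + b·y + c and BH-01 as origin, the differences give:
  190·a + (-80)·b = +1.1
  (-30)·a + (-95)·b = +0.4
Eliminate b (×(-95) and ×(-80), subtract): -20450·a = -72.50 → a = ∂h/∂x = +0.003545
Back-substitute: b = ∂h/∂y = -0.005330.
h(80, 265) = 827.6 + (+0.003545)·(45) + (-0.005330)·(140) = 827.6 +0.160 -0.746 = 827.013 ft.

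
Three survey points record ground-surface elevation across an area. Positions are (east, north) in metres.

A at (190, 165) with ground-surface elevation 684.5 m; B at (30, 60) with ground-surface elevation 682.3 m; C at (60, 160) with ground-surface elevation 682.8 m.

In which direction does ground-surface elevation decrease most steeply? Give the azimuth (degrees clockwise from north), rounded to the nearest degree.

Three-point gradient (reference A): Δ to B = (-160, -105, -2.2), Δ to C = (-130, -5, -1.7).
∂z/∂x = +0.01304, ∂z/∂y = +0.001089 (det = -12850).
Steepest decrease is along −∇f: components (-0.01304 E, -0.001089 N).
Azimuth = atan2(-0.01304, -0.001089) = 265.2° ≈ 265°.

265°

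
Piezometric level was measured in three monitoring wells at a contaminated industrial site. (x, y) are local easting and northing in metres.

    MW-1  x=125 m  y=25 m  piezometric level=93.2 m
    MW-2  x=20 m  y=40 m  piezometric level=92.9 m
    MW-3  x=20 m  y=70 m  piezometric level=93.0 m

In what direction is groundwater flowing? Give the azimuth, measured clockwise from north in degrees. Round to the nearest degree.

With h = a·x + b·y + c and MW-1 as origin, the differences give:
  (-105)·a + 15·b = -0.3
  (-105)·a + 45·b = -0.2
Eliminate b (×45 and ×15, subtract): -3150·a = -10.50 → a = ∂h/∂x = +0.003333
Back-substitute: b = ∂h/∂y = +0.003333.
Flow direction (−∇h) has components (-0.003333 E, -0.003333 N).
Azimuth = atan2(E, N) = atan2(-0.003333, -0.003333) = 225.0° ≈ 225°.

225°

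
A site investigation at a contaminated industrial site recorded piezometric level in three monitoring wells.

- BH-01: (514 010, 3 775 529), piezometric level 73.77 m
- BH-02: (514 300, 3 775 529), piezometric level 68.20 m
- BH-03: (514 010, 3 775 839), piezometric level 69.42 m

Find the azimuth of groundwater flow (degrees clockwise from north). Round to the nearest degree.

∂h/∂x = (68.20 − 73.77) / (514300 − 514010) = -0.01921
∂h/∂y = (69.42 − 73.77) / (3775839 − 3775529) = -0.01403
Flow direction (−∇h) has components (+0.01921 E, +0.01403 N).
Azimuth = atan2(E, N) = atan2(+0.01921, +0.01403) = 53.8° ≈ 054°.

054°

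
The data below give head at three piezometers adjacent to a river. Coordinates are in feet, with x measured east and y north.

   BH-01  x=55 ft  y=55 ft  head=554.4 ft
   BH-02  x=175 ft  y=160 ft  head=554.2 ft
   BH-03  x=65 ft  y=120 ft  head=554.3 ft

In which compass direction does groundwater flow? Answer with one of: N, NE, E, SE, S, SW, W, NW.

With h = a·x + b·y + c and BH-01 as origin, the differences give:
  120·a + 105·b = -0.2
  10·a + 65·b = -0.1
Eliminate b (×65 and ×105, subtract): 6750·a = -2.50 → a = ∂h/∂x = -0.0003704
Back-substitute: b = ∂h/∂y = -0.001481.
Flow = −∇h = (+0.0003704 east, +0.001481 north), which points north.

N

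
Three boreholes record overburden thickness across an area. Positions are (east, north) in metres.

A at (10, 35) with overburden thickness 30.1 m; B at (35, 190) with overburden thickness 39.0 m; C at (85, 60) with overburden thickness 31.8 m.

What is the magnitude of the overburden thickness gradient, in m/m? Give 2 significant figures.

Taking A as reference: B−A = (25, 155, +8.9); C−A = (75, 25, +1.7).
Solve a·Δx + b·Δy = Δd: det = 25·25 − 75·155 = -11000.
∂d/∂x = [(+8.9)·25 − (+1.7)·155] / -11000 = +0.003727
∂d/∂y = [25·(+1.7) − 75·(+8.9)] / -11000 = +0.05682
|∇f| = √(0.003727² + 0.05682²) = 0.05694 m/m

0.057 m/m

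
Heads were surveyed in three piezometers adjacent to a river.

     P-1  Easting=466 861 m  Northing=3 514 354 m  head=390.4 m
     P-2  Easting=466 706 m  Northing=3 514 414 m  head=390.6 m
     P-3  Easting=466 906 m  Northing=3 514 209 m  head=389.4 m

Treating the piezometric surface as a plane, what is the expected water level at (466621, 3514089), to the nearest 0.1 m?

388.1 m

With h = a·x + b·y + c and P-1 as origin, the differences give:
  (-155)·a + 60·b = +0.2
  45·a + (-145)·b = -1.0
Eliminate b (×(-145) and ×60, subtract): 19775·a = 31.00 → a = ∂h/∂x = +0.001568
Back-substitute: b = ∂h/∂y = +0.007383.
h(466621, 3514089) = 390.4 + (+0.001568)·(-240) + (+0.007383)·(-265) = 390.4 -0.376 -1.957 = 388.067 m.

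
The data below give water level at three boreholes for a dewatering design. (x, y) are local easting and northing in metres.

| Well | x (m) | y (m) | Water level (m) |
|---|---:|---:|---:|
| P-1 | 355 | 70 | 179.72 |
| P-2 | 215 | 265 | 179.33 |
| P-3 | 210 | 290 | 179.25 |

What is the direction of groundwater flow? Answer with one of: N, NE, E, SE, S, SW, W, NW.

NE

With h = a·x + b·y + c and P-1 as origin, the differences give:
  (-140)·a + 195·b = -0.39
  (-145)·a + 220·b = -0.47
Eliminate b (×220 and ×195, subtract): -2525·a = 5.850 → a = ∂h/∂x = -0.002317
Back-substitute: b = ∂h/∂y = -0.003663.
Flow = −∇h = (+0.002317 east, +0.003663 north), which points northeast.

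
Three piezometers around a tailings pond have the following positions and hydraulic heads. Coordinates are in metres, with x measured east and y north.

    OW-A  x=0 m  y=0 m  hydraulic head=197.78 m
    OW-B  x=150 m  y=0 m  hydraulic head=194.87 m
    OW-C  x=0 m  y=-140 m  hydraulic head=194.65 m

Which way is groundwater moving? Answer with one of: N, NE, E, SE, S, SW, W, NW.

∂h/∂x = (194.87 − 197.78) / (150 − 0) = -0.01940
∂h/∂y = (194.65 − 197.78) / (-140 − 0) = +0.02236
Flow = −∇h = (+0.01940 east, -0.02236 north), which points southeast.

SE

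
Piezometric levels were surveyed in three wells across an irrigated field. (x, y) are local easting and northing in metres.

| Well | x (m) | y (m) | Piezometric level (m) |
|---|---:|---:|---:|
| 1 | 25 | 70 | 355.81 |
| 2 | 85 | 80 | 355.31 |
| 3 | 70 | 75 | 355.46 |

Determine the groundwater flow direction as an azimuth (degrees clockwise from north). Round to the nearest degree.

034°

Three-point gradient (reference 1): Δ to 2 = (60, 10, -0.50), Δ to 3 = (45, 5, -0.35).
∂h/∂x = -0.006667, ∂h/∂y = -0.010000 (det = -150).
Flow direction (−∇h) has components (+0.006667 E, +0.010000 N).
Azimuth = atan2(E, N) = atan2(+0.006667, +0.010000) = 33.7° ≈ 034°.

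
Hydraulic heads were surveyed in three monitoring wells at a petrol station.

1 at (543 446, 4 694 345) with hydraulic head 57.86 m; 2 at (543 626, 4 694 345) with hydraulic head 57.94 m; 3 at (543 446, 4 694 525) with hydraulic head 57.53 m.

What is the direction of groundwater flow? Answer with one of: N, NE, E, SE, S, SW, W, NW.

N

∂h/∂x = (57.94 − 57.86) / (543626 − 543446) = +0.0004444
∂h/∂y = (57.53 − 57.86) / (4694525 − 4694345) = -0.001833
Flow = −∇h = (-0.0004444 east, +0.001833 north), which points north.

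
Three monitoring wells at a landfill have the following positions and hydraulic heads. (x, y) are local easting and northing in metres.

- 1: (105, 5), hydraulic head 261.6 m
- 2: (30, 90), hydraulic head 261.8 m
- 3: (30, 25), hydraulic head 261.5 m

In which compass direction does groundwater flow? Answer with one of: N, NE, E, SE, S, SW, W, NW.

SW

Taking 1 as reference: 2−1 = (-75, 85, +0.2); 3−1 = (-75, 20, -0.1).
Determinant of the coordinate differences = (-75)·20 − (-75)·85 = 4875.
∂h/∂x = [(+0.2)·20 − (-0.1)·85] / 4875 = +0.002564
∂h/∂y = [(-75)·(-0.1) − (-75)·(+0.2)] / 4875 = +0.004615
Flow = −∇h = (-0.002564 east, -0.004615 north), which points southwest.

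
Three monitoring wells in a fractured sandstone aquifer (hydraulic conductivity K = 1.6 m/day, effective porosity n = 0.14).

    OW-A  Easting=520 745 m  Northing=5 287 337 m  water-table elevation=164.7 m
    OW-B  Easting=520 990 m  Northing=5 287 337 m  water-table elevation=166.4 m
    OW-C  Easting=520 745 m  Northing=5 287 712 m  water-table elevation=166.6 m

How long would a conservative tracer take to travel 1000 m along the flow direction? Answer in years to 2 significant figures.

∂h/∂x = (166.4 − 164.7) / (520990 − 520745) = +0.006939
∂h/∂y = (166.6 − 164.7) / (5287712 − 5287337) = +0.005067
|∇h| = √(0.006939² + 0.005067²) = 0.008592
Seepage velocity v = K·i/n = 1.6 × 0.008592 / 0.14 = 0.09819 m/day.
t = 1000 / 0.09819 = 1.018e+04 days = 27.9 years.

28 years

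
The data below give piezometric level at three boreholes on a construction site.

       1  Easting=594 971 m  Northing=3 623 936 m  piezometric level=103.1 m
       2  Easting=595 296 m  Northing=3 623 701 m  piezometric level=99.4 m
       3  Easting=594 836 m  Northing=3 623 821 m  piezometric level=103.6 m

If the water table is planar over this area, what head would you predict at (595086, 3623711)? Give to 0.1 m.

101.1 m

Taking 1 as reference: 2−1 = (325, -235, -3.7); 3−1 = (-135, -115, +0.5).
Solve a·Δx + b·Δy = Δh: det = 325·(-115) − (-135)·(-235) = -69100.
∂h/∂x = [(-3.7)·(-115) − (+0.5)·(-235)] / -69100 = -0.007858
∂h/∂y = [325·(+0.5) − (-135)·(-3.7)] / -69100 = +0.004877
h(595086, 3623711) = 103.1 + (-0.007858)·(115) + (+0.004877)·(-225) = 103.1 -0.904 -1.097 = 101.099 m.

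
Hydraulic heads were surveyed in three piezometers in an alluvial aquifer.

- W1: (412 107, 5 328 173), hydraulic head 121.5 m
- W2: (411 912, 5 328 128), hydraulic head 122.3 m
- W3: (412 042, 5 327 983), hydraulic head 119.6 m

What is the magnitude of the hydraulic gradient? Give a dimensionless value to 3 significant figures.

0.0142

Taking W1 as reference: W2−W1 = (-195, -45, +0.8); W3−W1 = (-65, -190, -1.9).
Determinant of the coordinate differences = (-195)·(-190) − (-65)·(-45) = 34125.
∂h/∂x = [(+0.8)·(-190) − (-1.9)·(-45)] / 34125 = -0.006960
∂h/∂y = [(-195)·(-1.9) − (-65)·(+0.8)] / 34125 = +0.01238
|∇h| = √(-0.006960² + 0.01238²) = 0.0142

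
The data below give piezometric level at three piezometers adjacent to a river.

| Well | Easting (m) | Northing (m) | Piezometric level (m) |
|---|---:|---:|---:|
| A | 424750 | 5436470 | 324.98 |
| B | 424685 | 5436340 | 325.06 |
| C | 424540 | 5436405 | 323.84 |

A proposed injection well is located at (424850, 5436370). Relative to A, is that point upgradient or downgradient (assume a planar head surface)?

Differences from A: to B (Δx, Δy, Δh) = (-65, -130, +0.08); to C = (-210, -65, -1.14).
Determinant of the coordinate differences = (-65)·(-65) − (-210)·(-130) = -23075.
∂h/∂x = [(+0.08)·(-65) − (-1.14)·(-130)] / -23075 = +0.006648
∂h/∂y = [(-65)·(-1.14) − (-210)·(+0.08)] / -23075 = -0.003939
Head at (424850, 5436370) = 324.98 + (+0.006648)·(100) + (-0.003939)·(-100) = 326.04 m.
That is higher than the 324.98 m at A, so the point is upgradient.

upgradient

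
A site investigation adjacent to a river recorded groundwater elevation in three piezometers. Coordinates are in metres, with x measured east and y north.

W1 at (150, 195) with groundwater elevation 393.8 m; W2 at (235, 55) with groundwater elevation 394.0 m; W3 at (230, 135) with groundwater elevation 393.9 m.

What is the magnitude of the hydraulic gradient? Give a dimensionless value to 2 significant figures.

Three-point gradient (reference W1): Δ to W2 = (85, -140, +0.2), Δ to W3 = (80, -60, +0.1).
∂h/∂x = +0.0003279, ∂h/∂y = -0.001230 (det = 6100).
|∇h| = √(0.0003279² + -0.001230²) = 0.001273

0.0013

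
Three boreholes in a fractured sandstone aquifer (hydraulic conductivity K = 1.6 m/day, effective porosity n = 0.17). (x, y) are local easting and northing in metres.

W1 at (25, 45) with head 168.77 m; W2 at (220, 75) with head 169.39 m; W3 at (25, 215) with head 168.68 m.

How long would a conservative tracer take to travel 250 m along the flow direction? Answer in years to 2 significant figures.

22 years

Differences from W1: to W2 (Δx, Δy, Δh) = (195, 30, +0.62); to W3 = (0, 170, -0.09).
Determinant of the coordinate differences = 195·170 − 0·30 = 33150.
∂h/∂x = [(+0.62)·170 − (-0.09)·30] / 33150 = +0.003261
∂h/∂y = [195·(-0.09) − 0·(+0.62)] / 33150 = -0.0005294
|∇h| = √(0.003261² + -0.0005294²) = 0.003304
Seepage velocity v = K·i/n = 1.6 × 0.003304 / 0.17 = 0.0311 m/day.
t = 250 / 0.0311 = 8039 days = 22 years.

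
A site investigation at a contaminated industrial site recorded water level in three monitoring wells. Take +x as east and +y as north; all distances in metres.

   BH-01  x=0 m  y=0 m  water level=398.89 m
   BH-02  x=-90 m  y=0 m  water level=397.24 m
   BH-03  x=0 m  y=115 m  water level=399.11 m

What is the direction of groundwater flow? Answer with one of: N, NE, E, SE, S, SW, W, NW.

∂h/∂x = (397.24 − 398.89) / (-90 − 0) = +0.01833
∂h/∂y = (399.11 − 398.89) / (115 − 0) = +0.001913
Flow = −∇h = (-0.01833 east, -0.001913 north), which points west.

W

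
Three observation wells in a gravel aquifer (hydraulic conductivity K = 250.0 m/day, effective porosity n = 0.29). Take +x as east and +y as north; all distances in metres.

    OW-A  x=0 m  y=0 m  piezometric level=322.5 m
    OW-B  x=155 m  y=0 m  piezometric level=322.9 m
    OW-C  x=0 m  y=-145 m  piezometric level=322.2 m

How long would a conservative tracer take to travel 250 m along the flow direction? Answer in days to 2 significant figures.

∂h/∂x = (322.9 − 322.5) / (155 − 0) = +0.002581
∂h/∂y = (322.2 − 322.5) / (-145 − 0) = +0.002069
|∇h| = √(0.002581² + 0.002069²) = 0.003308
Seepage velocity v = K·i/n = 250.0 × 0.003308 / 0.29 = 2.852 m/day.
t = 250 / 2.852 = 87.66 days.

88 days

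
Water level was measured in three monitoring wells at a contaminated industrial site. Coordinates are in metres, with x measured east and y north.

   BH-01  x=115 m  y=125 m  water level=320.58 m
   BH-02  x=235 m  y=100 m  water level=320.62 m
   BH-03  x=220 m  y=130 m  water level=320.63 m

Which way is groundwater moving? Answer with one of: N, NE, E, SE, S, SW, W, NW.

Three-point gradient (reference BH-01): Δ to BH-02 = (120, -25, +0.04), Δ to BH-03 = (105, 5, +0.05).
∂h/∂x = +0.0004496, ∂h/∂y = +0.0005581 (det = 3225).
Flow = −∇h = (-0.0004496 east, -0.0005581 north), which points southwest.

SW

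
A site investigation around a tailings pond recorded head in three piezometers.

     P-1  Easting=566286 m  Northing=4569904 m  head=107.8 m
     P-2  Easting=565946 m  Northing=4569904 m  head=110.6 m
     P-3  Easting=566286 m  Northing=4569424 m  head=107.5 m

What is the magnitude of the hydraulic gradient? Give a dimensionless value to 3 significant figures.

0.00826

∂h/∂x = (110.6 − 107.8) / (565946 − 566286) = -0.008235
∂h/∂y = (107.5 − 107.8) / (4569424 − 4569904) = +0.0006250
|∇h| = √(-0.008235² + 0.0006250²) = 0.008259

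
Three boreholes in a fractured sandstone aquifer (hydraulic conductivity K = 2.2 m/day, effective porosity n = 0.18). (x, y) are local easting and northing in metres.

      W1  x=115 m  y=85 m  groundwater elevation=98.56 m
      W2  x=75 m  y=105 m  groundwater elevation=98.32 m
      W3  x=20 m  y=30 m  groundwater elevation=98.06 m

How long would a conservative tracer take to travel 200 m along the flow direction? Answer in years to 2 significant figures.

Taking W1 as reference: W2−W1 = (-40, 20, -0.24); W3−W1 = (-95, -55, -0.50).
Determinant of the coordinate differences = (-40)·(-55) − (-95)·20 = 4100.
∂h/∂x = [(-0.24)·(-55) − (-0.50)·20] / 4100 = +0.005659
∂h/∂y = [(-40)·(-0.50) − (-95)·(-0.24)] / 4100 = -0.0006829
|∇h| = √(0.005659² + -0.0006829²) = 0.0057
Seepage velocity v = K·i/n = 2.2 × 0.0057 / 0.18 = 0.06967 m/day.
t = 200 / 0.06967 = 2871 days = 7.86 years.

7.9 years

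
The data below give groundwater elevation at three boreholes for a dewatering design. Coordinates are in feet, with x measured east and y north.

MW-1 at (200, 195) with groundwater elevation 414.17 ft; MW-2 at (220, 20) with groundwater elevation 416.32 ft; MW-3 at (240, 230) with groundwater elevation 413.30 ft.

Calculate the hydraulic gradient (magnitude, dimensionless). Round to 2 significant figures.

0.017

Differences from MW-1: to MW-2 (Δx, Δy, Δh) = (20, -175, +2.15); to MW-3 = (40, 35, -0.87).
Determinant of the coordinate differences = 20·35 − 40·(-175) = 7700.
∂h/∂x = [(+2.15)·35 − (-0.87)·(-175)] / 7700 = -0.01000
∂h/∂y = [20·(-0.87) − 40·(+2.15)] / 7700 = -0.01343
|∇h| = √(-0.01000² + -0.01343²) = 0.01674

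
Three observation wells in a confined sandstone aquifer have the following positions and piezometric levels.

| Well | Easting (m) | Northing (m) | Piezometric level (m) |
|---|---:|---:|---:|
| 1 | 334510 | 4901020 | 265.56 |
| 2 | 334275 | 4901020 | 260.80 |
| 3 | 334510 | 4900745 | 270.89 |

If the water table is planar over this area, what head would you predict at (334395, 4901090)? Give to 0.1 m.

261.9 m

∂h/∂x = (260.80 − 265.56) / (334275 − 334510) = +0.02026
∂h/∂y = (270.89 − 265.56) / (4900745 − 4901020) = -0.01938
h(334395, 4901090) = 265.56 + (+0.02026)·(-115) + (-0.01938)·(70) = 265.56 -2.329 -1.357 = 261.874 m.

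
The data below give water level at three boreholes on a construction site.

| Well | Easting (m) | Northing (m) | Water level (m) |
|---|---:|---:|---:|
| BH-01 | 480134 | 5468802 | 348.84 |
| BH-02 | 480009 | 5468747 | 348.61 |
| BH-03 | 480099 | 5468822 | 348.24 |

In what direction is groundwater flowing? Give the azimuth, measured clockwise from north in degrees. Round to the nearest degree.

331°

Three-point gradient (reference BH-01): Δ to BH-02 = (-125, -55, -0.23), Δ to BH-03 = (-35, 20, -0.60).
∂h/∂x = +0.008497, ∂h/∂y = -0.01513 (det = -4425).
Flow direction (−∇h) has components (-0.008497 E, +0.01513 N).
Azimuth = atan2(E, N) = atan2(-0.008497, +0.01513) = 330.7° ≈ 331°.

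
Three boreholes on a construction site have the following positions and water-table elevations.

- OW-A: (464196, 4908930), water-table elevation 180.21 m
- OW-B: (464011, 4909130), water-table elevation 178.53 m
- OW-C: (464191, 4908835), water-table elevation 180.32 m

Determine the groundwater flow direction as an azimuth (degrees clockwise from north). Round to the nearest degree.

282°

Taking OW-A as reference: OW-B−OW-A = (-185, 200, -1.68); OW-C−OW-A = (-5, -95, +0.11).
Solve a·Δx + b·Δy = Δh: det = (-185)·(-95) − (-5)·200 = 18575.
∂h/∂x = [(-1.68)·(-95) − (+0.11)·200] / 18575 = +0.007408
∂h/∂y = [(-185)·(+0.11) − (-5)·(-1.68)] / 18575 = -0.001548
Flow direction (−∇h) has components (-0.007408 E, +0.001548 N).
Azimuth = atan2(E, N) = atan2(-0.007408, +0.001548) = 281.8° ≈ 282°.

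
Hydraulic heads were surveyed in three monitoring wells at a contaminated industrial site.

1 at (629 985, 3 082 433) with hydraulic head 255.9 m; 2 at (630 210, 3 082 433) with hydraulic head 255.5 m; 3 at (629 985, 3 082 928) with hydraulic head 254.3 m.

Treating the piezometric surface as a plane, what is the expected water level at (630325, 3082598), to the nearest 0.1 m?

∂h/∂x = (255.5 − 255.9) / (630210 − 629985) = -0.001778
∂h/∂y = (254.3 − 255.9) / (3082928 − 3082433) = -0.003232
h(630325, 3082598) = 255.9 + (-0.001778)·(340) + (-0.003232)·(165) = 255.9 -0.604 -0.533 = 254.762 m.

254.8 m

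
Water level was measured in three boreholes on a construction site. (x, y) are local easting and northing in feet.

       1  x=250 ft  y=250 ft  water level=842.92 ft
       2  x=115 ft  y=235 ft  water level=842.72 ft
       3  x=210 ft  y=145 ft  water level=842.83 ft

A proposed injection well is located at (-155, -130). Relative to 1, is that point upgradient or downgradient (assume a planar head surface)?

Taking 1 as reference: 2−1 = (-135, -15, -0.20); 3−1 = (-40, -105, -0.09).
Solve a·Δx + b·Δy = Δh: det = (-135)·(-105) − (-40)·(-15) = 13575.
∂h/∂x = [(-0.20)·(-105) − (-0.09)·(-15)] / 13575 = +0.001448
∂h/∂y = [(-135)·(-0.09) − (-40)·(-0.20)] / 13575 = +0.0003057
Head at (-155, -130) = 842.92 + (+0.001448)·(-405) + (+0.0003057)·(-380) = 842.22 ft.
That is lower than the 842.92 ft at 1, so the point is downgradient.

downgradient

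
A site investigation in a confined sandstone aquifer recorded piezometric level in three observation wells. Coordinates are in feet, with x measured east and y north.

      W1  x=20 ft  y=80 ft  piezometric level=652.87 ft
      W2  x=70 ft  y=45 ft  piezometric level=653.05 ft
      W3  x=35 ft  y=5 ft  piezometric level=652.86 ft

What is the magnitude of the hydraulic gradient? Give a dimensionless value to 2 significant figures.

Taking W1 as reference: W2−W1 = (50, -35, +0.18); W3−W1 = (15, -75, -0.01).
Solve a·Δx + b·Δy = Δh: det = 50·(-75) − 15·(-35) = -3225.
∂h/∂x = [(+0.18)·(-75) − (-0.01)·(-35)] / -3225 = +0.004295
∂h/∂y = [50·(-0.01) − 15·(+0.18)] / -3225 = +0.0009922
|∇h| = √(0.004295² + 0.0009922²) = 0.004408

0.0044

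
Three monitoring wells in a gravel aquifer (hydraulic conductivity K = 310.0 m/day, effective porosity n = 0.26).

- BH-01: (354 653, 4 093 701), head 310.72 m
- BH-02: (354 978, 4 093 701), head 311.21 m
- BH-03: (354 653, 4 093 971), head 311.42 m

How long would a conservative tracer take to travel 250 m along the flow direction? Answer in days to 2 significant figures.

∂h/∂x = (311.21 − 310.72) / (354978 − 354653) = +0.001508
∂h/∂y = (311.42 − 310.72) / (4093971 − 4093701) = +0.002593
|∇h| = √(0.001508² + 0.002593²) = 0.003
Seepage velocity v = K·i/n = 310.0 × 0.003 / 0.26 = 3.577 m/day.
t = 250 / 3.577 = 69.89 days.

70 days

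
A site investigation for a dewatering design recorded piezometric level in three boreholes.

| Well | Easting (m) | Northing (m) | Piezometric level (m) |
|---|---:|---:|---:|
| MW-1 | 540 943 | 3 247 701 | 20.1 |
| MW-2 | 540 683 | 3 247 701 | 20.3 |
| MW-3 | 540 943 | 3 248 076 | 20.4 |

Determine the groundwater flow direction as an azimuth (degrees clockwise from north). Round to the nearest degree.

∂h/∂x = (20.3 − 20.1) / (540683 − 540943) = -0.0007692
∂h/∂y = (20.4 − 20.1) / (3248076 − 3247701) = +0.0008000
Flow direction (−∇h) has components (+0.0007692 E, -0.0008000 N).
Azimuth = atan2(E, N) = atan2(+0.0007692, -0.0008000) = 136.1° ≈ 136°.

136°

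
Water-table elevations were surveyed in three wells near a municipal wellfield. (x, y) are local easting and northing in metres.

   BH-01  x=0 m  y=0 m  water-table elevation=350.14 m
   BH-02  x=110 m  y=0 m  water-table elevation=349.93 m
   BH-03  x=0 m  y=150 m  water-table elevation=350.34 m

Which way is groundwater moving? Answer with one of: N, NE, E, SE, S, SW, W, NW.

∂h/∂x = (349.93 − 350.14) / (110 − 0) = -0.001909
∂h/∂y = (350.34 − 350.14) / (150 − 0) = +0.001333
Flow = −∇h = (+0.001909 east, -0.001333 north), which points southeast.

SE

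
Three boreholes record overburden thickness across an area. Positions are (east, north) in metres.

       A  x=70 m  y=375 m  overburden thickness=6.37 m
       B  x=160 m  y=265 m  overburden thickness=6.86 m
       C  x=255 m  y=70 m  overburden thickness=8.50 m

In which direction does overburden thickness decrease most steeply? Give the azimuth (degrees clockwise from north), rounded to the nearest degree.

Taking A as reference: B−A = (90, -110, +0.49); C−A = (185, -305, +2.13).
Solve a·Δx + b·Δy = Δd: det = 90·(-305) − 185·(-110) = -7100.
∂d/∂x = [(+0.49)·(-305) − (+2.13)·(-110)] / -7100 = -0.01195
∂d/∂y = [90·(+2.13) − 185·(+0.49)] / -7100 = -0.01423
Steepest decrease is along −∇f: components (+0.01195 E, +0.01423 N).
Azimuth = atan2(+0.01195, +0.01423) = 40.0° ≈ 040°.

040°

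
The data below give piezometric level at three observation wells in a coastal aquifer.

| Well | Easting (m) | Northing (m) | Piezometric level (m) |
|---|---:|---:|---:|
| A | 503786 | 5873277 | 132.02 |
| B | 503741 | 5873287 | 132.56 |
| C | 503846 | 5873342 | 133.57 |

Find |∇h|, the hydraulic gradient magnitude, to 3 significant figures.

With h = a·x + b·y + c and A as origin, the differences give:
  (-45)·a + 10·b = +0.54
  60·a + 65·b = +1.55
Eliminate b (×65 and ×10, subtract): -3525·a = 19.600 → a = ∂h/∂x = -0.005560
Back-substitute: b = ∂h/∂y = +0.02898.
|∇h| = √(-0.005560² + 0.02898²) = 0.02951

0.0295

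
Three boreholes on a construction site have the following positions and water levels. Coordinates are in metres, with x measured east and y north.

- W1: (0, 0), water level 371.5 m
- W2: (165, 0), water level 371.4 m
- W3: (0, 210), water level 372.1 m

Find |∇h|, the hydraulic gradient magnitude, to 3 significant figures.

∂h/∂x = (371.4 − 371.5) / (165 − 0) = -0.0006061
∂h/∂y = (372.1 − 371.5) / (210 − 0) = +0.002857
|∇h| = √(-0.0006061² + 0.002857²) = 0.002921

0.00292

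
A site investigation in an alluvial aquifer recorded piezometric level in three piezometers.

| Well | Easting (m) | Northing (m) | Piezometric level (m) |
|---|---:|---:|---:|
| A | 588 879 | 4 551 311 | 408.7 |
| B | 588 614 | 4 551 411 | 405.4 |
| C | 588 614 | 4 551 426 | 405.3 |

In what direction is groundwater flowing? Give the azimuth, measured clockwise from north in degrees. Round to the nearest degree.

Three-point gradient (reference A): Δ to B = (-265, 100, -3.3), Δ to C = (-265, 115, -3.4).
∂h/∂x = +0.009937, ∂h/∂y = -0.006667 (det = -3975).
Flow direction (−∇h) has components (-0.009937 E, +0.006667 N).
Azimuth = atan2(E, N) = atan2(-0.009937, +0.006667) = 303.9° ≈ 304°.

304°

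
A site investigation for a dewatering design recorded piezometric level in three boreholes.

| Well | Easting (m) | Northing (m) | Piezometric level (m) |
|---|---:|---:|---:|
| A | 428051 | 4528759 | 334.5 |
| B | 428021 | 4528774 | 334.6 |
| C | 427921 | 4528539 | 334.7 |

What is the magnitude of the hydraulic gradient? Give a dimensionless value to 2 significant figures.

Three-point gradient (reference A): Δ to B = (-30, 15, +0.1), Δ to C = (-130, -220, +0.2).
∂h/∂x = -0.002924, ∂h/∂y = +0.0008187 (det = 8550).
|∇h| = √(-0.002924² + 0.0008187²) = 0.003036

0.0030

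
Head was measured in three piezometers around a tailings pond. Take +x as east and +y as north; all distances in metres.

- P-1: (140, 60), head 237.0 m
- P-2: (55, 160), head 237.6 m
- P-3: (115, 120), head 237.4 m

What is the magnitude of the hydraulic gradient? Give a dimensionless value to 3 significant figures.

Taking P-1 as reference: P-2−P-1 = (-85, 100, +0.6); P-3−P-1 = (-25, 60, +0.4).
Solve a·Δx + b·Δy = Δh: det = (-85)·60 − (-25)·100 = -2600.
∂h/∂x = [(+0.6)·60 − (+0.4)·100] / -2600 = +0.001538
∂h/∂y = [(-85)·(+0.4) − (-25)·(+0.6)] / -2600 = +0.007308
|∇h| = √(0.001538² + 0.007308²) = 0.007468

0.00747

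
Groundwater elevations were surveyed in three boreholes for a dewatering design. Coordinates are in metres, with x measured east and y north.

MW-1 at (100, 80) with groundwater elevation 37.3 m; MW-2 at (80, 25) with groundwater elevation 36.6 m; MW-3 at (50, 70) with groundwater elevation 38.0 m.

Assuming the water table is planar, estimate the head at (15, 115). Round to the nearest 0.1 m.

39.5 m

Taking MW-1 as reference: MW-2−MW-1 = (-20, -55, -0.7); MW-3−MW-1 = (-50, -10, +0.7).
Solve a·Δx + b·Δy = Δh: det = (-20)·(-10) − (-50)·(-55) = -2550.
∂h/∂x = [(-0.7)·(-10) − (+0.7)·(-55)] / -2550 = -0.01784
∂h/∂y = [(-20)·(+0.7) − (-50)·(-0.7)] / -2550 = +0.01922
h(15, 115) = 37.3 + (-0.01784)·(-85) + (+0.01922)·(35) = 37.3 +1.517 +0.673 = 39.489 m.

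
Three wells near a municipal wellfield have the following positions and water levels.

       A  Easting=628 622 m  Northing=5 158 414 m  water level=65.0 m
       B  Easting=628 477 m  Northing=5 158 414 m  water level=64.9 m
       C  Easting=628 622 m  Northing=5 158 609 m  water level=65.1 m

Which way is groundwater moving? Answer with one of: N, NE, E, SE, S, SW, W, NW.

∂h/∂x = (64.9 − 65.0) / (628477 − 628622) = +0.0006897
∂h/∂y = (65.1 − 65.0) / (5158609 − 5158414) = +0.0005128
Flow = −∇h = (-0.0006897 east, -0.0005128 north), which points southwest.

SW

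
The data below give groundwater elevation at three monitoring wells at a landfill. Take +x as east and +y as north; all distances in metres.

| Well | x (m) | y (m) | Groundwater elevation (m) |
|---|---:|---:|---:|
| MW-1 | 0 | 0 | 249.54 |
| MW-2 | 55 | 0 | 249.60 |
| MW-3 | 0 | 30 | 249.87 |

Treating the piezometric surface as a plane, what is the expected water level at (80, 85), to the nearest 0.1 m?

∂h/∂x = (249.60 − 249.54) / (55 − 0) = +0.001091
∂h/∂y = (249.87 − 249.54) / (30 − 0) = +0.01100
h(80, 85) = 249.54 + (+0.001091)·(80) + (+0.01100)·(85) = 249.54 +0.087 +0.935 = 250.562 m.

250.6 m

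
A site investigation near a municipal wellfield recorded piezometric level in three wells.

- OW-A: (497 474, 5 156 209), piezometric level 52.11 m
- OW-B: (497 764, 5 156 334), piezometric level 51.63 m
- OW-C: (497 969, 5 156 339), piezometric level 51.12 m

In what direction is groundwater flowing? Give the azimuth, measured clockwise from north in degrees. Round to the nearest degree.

129°

Taking OW-A as reference: OW-B−OW-A = (290, 125, -0.48); OW-C−OW-A = (495, 130, -0.99).
Determinant of the coordinate differences = 290·130 − 495·125 = -24175.
∂h/∂x = [(-0.48)·130 − (-0.99)·125] / -24175 = -0.002538
∂h/∂y = [290·(-0.99) − 495·(-0.48)] / -24175 = +0.002048
Flow direction (−∇h) has components (+0.002538 E, -0.002048 N).
Azimuth = atan2(E, N) = atan2(+0.002538, -0.002048) = 128.9° ≈ 129°.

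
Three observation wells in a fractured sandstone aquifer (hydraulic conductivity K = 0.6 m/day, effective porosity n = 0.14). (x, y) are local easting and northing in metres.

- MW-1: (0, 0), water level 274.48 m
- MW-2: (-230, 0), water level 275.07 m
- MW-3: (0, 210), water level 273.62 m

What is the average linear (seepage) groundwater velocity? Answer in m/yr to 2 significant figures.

7.6 m/yr

∂h/∂x = (275.07 − 274.48) / (-230 − 0) = -0.002565
∂h/∂y = (273.62 − 274.48) / (210 − 0) = -0.004095
|∇h| = √(-0.002565² + -0.004095²) = 0.004832
Seepage velocity v = K·i/n = 0.6 × 0.004832 / 0.14 = 0.02071 m/day = 7.564 m/yr.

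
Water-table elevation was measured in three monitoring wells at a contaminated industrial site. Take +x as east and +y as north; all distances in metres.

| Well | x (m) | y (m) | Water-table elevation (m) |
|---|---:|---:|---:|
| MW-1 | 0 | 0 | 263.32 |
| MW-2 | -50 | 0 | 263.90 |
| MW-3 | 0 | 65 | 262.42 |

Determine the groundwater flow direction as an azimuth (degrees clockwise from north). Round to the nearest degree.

∂h/∂x = (263.90 − 263.32) / (-50 − 0) = -0.01160
∂h/∂y = (262.42 − 263.32) / (65 − 0) = -0.01385
Flow direction (−∇h) has components (+0.01160 E, +0.01385 N).
Azimuth = atan2(E, N) = atan2(+0.01160, +0.01385) = 40.0° ≈ 040°.

040°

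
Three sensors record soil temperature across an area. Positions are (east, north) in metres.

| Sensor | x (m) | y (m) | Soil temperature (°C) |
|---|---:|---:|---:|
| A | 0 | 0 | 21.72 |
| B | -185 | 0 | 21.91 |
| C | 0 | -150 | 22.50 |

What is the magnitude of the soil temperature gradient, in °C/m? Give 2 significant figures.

0.0053 °C/m

∂T/∂x = (21.91 − 21.72) / (-185 − 0) = -0.001027
∂T/∂y = (22.50 − 21.72) / (-150 − 0) = -0.005200
|∇f| = √(-0.001027² + -0.005200²) = 0.0053 °C/m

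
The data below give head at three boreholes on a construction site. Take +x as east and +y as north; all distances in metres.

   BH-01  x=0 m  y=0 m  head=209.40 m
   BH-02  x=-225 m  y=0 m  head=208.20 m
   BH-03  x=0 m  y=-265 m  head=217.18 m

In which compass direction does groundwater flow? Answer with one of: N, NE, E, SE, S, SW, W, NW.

N

∂h/∂x = (208.20 − 209.40) / (-225 − 0) = +0.005333
∂h/∂y = (217.18 − 209.40) / (-265 − 0) = -0.02936
Flow = −∇h = (-0.005333 east, +0.02936 north), which points north.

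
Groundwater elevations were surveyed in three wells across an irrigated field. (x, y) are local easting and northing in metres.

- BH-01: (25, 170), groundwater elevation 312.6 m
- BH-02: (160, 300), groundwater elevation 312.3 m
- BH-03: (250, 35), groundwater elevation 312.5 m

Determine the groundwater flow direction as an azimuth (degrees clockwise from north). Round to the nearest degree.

045°

Taking BH-01 as reference: BH-02−BH-01 = (135, 130, -0.3); BH-03−BH-01 = (225, -135, -0.1).
Solve a·Δx + b·Δy = Δh: det = 135·(-135) − 225·130 = -47475.
∂h/∂x = [(-0.3)·(-135) − (-0.1)·130] / -47475 = -0.001127
∂h/∂y = [135·(-0.1) − 225·(-0.3)] / -47475 = -0.001137
Flow direction (−∇h) has components (+0.001127 E, +0.001137 N).
Azimuth = atan2(E, N) = atan2(+0.001127, +0.001137) = 44.7° ≈ 045°.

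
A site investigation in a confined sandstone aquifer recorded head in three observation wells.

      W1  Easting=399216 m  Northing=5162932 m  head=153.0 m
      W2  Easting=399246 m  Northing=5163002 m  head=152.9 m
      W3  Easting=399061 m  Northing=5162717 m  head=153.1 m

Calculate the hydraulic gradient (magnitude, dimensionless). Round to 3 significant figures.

0.00435

With h = a·x + b·y + c and W1 as origin, the differences give:
  30·a + 70·b = -0.1
  (-155)·a + (-215)·b = +0.1
Eliminate b (×(-215) and ×70, subtract): 4400·a = 14.50 → a = ∂h/∂x = +0.003295
Back-substitute: b = ∂h/∂y = -0.002841.
|∇h| = √(0.003295² + -0.002841²) = 0.004351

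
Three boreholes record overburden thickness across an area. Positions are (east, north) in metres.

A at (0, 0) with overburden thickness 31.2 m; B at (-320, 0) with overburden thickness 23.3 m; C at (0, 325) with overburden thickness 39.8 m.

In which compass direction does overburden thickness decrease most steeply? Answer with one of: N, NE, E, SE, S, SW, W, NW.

SW

∂d/∂x = (23.3 − 31.2) / (-320 − 0) = +0.02469
∂d/∂y = (39.8 − 31.2) / (325 − 0) = +0.02646
Steepest decrease is along −∇f = (-0.02469 E, -0.02646 N) → southwest.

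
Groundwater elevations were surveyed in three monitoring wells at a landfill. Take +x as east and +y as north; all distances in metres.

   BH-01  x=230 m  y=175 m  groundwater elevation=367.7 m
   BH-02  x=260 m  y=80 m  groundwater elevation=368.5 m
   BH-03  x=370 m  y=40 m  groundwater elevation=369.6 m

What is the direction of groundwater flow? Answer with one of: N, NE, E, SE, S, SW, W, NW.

NW

Differences from BH-01: to BH-02 (Δx, Δy, Δh) = (30, -95, +0.8); to BH-03 = (140, -135, +1.9).
Determinant of the coordinate differences = 30·(-135) − 140·(-95) = 9250.
∂h/∂x = [(+0.8)·(-135) − (+1.9)·(-95)] / 9250 = +0.007838
∂h/∂y = [30·(+1.9) − 140·(+0.8)] / 9250 = -0.005946
Flow = −∇h = (-0.007838 east, +0.005946 north), which points northwest.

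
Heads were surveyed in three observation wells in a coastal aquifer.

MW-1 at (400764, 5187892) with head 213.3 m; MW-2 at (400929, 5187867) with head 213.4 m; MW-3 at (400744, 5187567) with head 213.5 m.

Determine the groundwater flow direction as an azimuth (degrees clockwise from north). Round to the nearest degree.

With h = a·x + b·y + c and MW-1 as origin, the differences give:
  165·a + (-25)·b = +0.1
  (-20)·a + (-325)·b = +0.2
Eliminate b (×(-325) and ×(-25), subtract): -54125·a = -27.50 → a = ∂h/∂x = +0.0005081
Back-substitute: b = ∂h/∂y = -0.0006467.
Flow direction (−∇h) has components (-0.0005081 E, +0.0006467 N).
Azimuth = atan2(E, N) = atan2(-0.0005081, +0.0006467) = 321.8° ≈ 322°.

322°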